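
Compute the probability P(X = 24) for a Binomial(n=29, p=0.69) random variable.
0.046115

We have X ~ Binomial(n=29, p=0.69).

For a Binomial distribution, the PMF gives us the probability of each outcome.

Using the PMF formula:
P(X = 24) = 0.046115

Rounded to 4 decimal places: 0.0461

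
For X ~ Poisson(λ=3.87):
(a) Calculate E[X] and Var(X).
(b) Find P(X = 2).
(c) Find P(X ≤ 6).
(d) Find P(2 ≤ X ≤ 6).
(a) E[X] = 3.8700, Var(X) = 3.8700
(b) P(X = 2) = 0.156197
(c) P(X ≤ 6) = 0.902427
(d) P(2 ≤ X ≤ 6) = 0.800847

We have X ~ Poisson(λ=3.87).

(a) Moments:
E[X] = 3.8700
Var(X) = 3.8700
σ = √Var(X) = 1.9672

(b) Point probability using PMF:
P(X = 2) = 0.156197

(c) Cumulative probability using CDF:
P(X ≤ 6) = F(6) = 0.902427

(d) Range probability:
P(2 ≤ X ≤ 6) = P(X ≤ 6) - P(X ≤ 1)
                   = F(6) - F(1)
                   = 0.902427 - 0.101580
                   = 0.800847

This means approximately 80.1% of outcomes fall in the interval [2, 6].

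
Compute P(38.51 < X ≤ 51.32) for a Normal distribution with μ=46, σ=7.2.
0.620907

We have X ~ Normal(μ=46, σ=7.2).

To find P(38.51 < X ≤ 51.32), we use:
P(38.51 < X ≤ 51.32) = P(X ≤ 51.32) - P(X ≤ 38.51)
                 = F(51.32) - F(38.51)
                 = 0.770013 - 0.149105
                 = 0.620907

So there's approximately a 62.1% chance that X falls in this range.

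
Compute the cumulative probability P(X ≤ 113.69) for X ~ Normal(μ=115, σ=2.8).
0.319943

We have X ~ Normal(μ=115, σ=2.8).

The CDF gives us P(X ≤ k).

Using the CDF:
P(X ≤ 113.69) = 0.319943

This means there's approximately a 32.0% chance that X is at most 113.69.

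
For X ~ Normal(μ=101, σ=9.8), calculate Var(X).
96.0400

We have X ~ Normal(μ=101, σ=9.8).

For a Normal distribution with μ=101, σ=9.8:
Var(X) = 96.0400

The variance measures the spread of the distribution around the mean.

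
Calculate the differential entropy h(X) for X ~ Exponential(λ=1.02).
0.9802 nats

We have X ~ Exponential(λ=1.02).

The differential entropy measures the uncertainty or information content of the distribution.

For an Exponential distribution with λ=1.02:
h(X) = 0.9802 nats

(In bits, this would be 1.4141 bits.)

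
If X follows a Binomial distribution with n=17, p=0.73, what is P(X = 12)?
0.203350

We have X ~ Binomial(n=17, p=0.73).

For a Binomial distribution, the PMF gives us the probability of each outcome.

Using the PMF formula:
P(X = 12) = 0.203350

Rounded to 4 decimal places: 0.2033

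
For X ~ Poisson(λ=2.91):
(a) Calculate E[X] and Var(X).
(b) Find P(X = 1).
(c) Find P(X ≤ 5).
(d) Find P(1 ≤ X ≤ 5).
(a) E[X] = 2.9100, Var(X) = 2.9100
(b) P(X = 1) = 0.158524
(c) P(X ≤ 5) = 0.924882
(d) P(1 ≤ X ≤ 5) = 0.870407

We have X ~ Poisson(λ=2.91).

(a) Moments:
E[X] = 2.9100
Var(X) = 2.9100
σ = √Var(X) = 1.7059

(b) Point probability using PMF:
P(X = 1) = 0.158524

(c) Cumulative probability using CDF:
P(X ≤ 5) = F(5) = 0.924882

(d) Range probability:
P(1 ≤ X ≤ 5) = P(X ≤ 5) - P(X ≤ 0)
                   = F(5) - F(0)
                   = 0.924882 - 0.054476
                   = 0.870407

This means approximately 87.0% of outcomes fall in the interval [1, 5].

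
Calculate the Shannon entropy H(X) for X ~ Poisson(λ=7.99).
2.4468 nats

We have X ~ Poisson(λ=7.99).

The Shannon entropy measures the uncertainty or information content of the distribution.

For a Poisson distribution with λ=7.99:
H(X) = 2.4468 nats

(In bits, this would be 3.5300 bits.)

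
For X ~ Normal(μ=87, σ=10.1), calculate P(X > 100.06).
0.097994

We have X ~ Normal(μ=87, σ=10.1).

P(X > 100.06) = 1 - P(X ≤ 100.06)
                = 1 - F(100.06)
                = 1 - 0.902006
                = 0.097994

So there's approximately a 9.8% chance that X exceeds 100.06.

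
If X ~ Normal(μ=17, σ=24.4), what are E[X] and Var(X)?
E[X] = 17.0000, Var(X) = 595.3600

We have X ~ Normal(μ=17, σ=24.4).

For a Normal distribution with μ=17, σ=24.4:

Expected value:
E[X] = 17.0000

Variance:
Var(X) = 595.3600

Standard deviation:
σ = √Var(X) = 24.4000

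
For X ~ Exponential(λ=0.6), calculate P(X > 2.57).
0.213953

We have X ~ Exponential(λ=0.6).

P(X > 2.57) = 1 - P(X ≤ 2.57)
                = 1 - F(2.57)
                = 1 - 0.786047
                = 0.213953

So there's approximately a 21.4% chance that X exceeds 2.57.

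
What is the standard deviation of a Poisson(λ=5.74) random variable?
2.3958

We have X ~ Poisson(λ=5.74).

For a Poisson distribution with λ=5.74:
σ = √Var(X) = 2.3958

The standard deviation is the square root of the variance.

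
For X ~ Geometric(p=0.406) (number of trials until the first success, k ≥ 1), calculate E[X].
2.4631

We have X ~ Geometric(p=0.406) (number of trials until the first success, k ≥ 1).

For a Geometric distribution with p=0.406 (number of trials until the first success, k ≥ 1):
E[X] = 2.4631

This is the expected (average) value of X.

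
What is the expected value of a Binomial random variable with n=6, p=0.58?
3.4800

We have X ~ Binomial(n=6, p=0.58).

For a Binomial distribution with n=6, p=0.58:
E[X] = 3.4800

This is the expected (average) value of X.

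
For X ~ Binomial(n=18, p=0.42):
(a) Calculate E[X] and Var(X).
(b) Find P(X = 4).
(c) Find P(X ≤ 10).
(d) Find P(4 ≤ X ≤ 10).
(a) E[X] = 7.5600, Var(X) = 4.3848
(b) P(X = 4) = 0.046421
(c) P(X ≤ 10) = 0.918935
(d) P(4 ≤ X ≤ 10) = 0.896640

We have X ~ Binomial(n=18, p=0.42).

(a) Moments:
E[X] = 7.5600
Var(X) = 4.3848
σ = √Var(X) = 2.0940

(b) Point probability using PMF:
P(X = 4) = 0.046421

(c) Cumulative probability using CDF:
P(X ≤ 10) = F(10) = 0.918935

(d) Range probability:
P(4 ≤ X ≤ 10) = P(X ≤ 10) - P(X ≤ 3)
                   = F(10) - F(3)
                   = 0.918935 - 0.022295
                   = 0.896640

This means approximately 89.7% of outcomes fall in the interval [4, 10].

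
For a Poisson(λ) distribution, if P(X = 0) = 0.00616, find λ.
λ = 5.0897

For a Poisson(λ) distribution, the PMF at 0 is:
P(X = 0) = λ^0 e^(-λ) / 0! = e^(-λ)

Given P(X = 0) = 0.00616:
e^(-λ) = 0.00616
-λ = ln(0.00616)
λ = -ln(0.00616) = 5.0897

Verification: e^(-5.0897) = 0.00616 ✓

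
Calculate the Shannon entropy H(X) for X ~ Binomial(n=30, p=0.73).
2.3041 nats

We have X ~ Binomial(n=30, p=0.73).

The Shannon entropy measures the uncertainty or information content of the distribution.

For a Binomial distribution with n=30, p=0.73:
H(X) = 2.3041 nats

(In bits, this would be 3.3241 bits.)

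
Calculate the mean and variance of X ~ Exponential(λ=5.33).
E[X] = 0.1876, Var(X) = 0.0352

We have X ~ Exponential(λ=5.33).

For an Exponential distribution with λ=5.33:

Expected value:
E[X] = 0.1876

Variance:
Var(X) = 0.0352

Standard deviation:
σ = √Var(X) = 0.1876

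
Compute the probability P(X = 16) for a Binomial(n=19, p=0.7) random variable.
0.086947

We have X ~ Binomial(n=19, p=0.7).

For a Binomial distribution, the PMF gives us the probability of each outcome.

Using the PMF formula:
P(X = 16) = 0.086947

Rounded to 4 decimal places: 0.0869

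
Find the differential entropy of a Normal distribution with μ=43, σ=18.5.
4.3367 nats

We have X ~ Normal(μ=43, σ=18.5).

The differential entropy measures the uncertainty or information content of the distribution.

For a Normal distribution with μ=43, σ=18.5:
h(X) = 4.3367 nats

(In bits, this would be 6.2565 bits.)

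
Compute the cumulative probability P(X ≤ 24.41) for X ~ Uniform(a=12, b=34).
0.564091

We have X ~ Uniform(a=12, b=34).

The CDF gives us P(X ≤ k).

Using the CDF:
P(X ≤ 24.41) = 0.564091

This means there's approximately a 56.4% chance that X is at most 24.41.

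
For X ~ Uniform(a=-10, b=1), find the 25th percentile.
-7.2500

We have X ~ Uniform(a=-10, b=1).

We want to find x such that P(X ≤ x) = 0.25.

This is the 25th percentile, which means 25% of values fall below this point.

Using the inverse CDF (quantile function):
x = F⁻¹(0.25) = -7.2500

Verification: P(X ≤ -7.2500) = 0.25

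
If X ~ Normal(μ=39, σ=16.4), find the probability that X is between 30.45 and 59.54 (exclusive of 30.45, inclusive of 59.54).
0.593731

We have X ~ Normal(μ=39, σ=16.4).

To find P(30.45 < X ≤ 59.54), we use:
P(30.45 < X ≤ 59.54) = P(X ≤ 59.54) - P(X ≤ 30.45)
                 = F(59.54) - F(30.45)
                 = 0.894795 - 0.301064
                 = 0.593731

So there's approximately a 59.4% chance that X falls in this range.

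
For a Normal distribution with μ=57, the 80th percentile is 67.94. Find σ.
σ = 12.9987

For X ~ Normal(μ, σ), the p-th percentile satisfies x = μ + z_p × σ,
where z_p = Φ⁻¹(p) is the standard normal quantile.

Step 1: z_{0.8} = Φ⁻¹(0.8) = 0.8416

Step 2: Solve for σ:
67.94 = 57 + 0.8416 × σ
σ = (67.94 - 57) / 0.8416
σ = 10.94 / 0.8416
σ = 12.9987

Verification: μ + z × σ = 57 + 0.8416 × 12.9987 = 67.94 ✓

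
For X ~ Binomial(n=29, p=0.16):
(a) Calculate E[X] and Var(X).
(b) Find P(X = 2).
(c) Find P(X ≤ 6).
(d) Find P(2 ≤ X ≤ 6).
(a) E[X] = 4.6400, Var(X) = 3.8976
(b) P(X = 2) = 0.093822
(c) P(X ≤ 6) = 0.829494
(d) P(2 ≤ X ≤ 6) = 0.787941

We have X ~ Binomial(n=29, p=0.16).

(a) Moments:
E[X] = 4.6400
Var(X) = 3.8976
σ = √Var(X) = 1.9742

(b) Point probability using PMF:
P(X = 2) = 0.093822

(c) Cumulative probability using CDF:
P(X ≤ 6) = F(6) = 0.829494

(d) Range probability:
P(2 ≤ X ≤ 6) = P(X ≤ 6) - P(X ≤ 1)
                   = F(6) - F(1)
                   = 0.829494 - 0.041553
                   = 0.787941

This means approximately 78.8% of outcomes fall in the interval [2, 6].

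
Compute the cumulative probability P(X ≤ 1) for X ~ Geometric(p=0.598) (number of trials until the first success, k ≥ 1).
0.598000

We have X ~ Geometric(p=0.598) (number of trials until the first success, k ≥ 1).

The CDF gives us P(X ≤ k).

Using the CDF:
P(X ≤ 1) = 0.598000

This means there's approximately a 59.8% chance that X is at most 1.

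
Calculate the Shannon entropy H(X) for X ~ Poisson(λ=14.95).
2.7655 nats

We have X ~ Poisson(λ=14.95).

The Shannon entropy measures the uncertainty or information content of the distribution.

For a Poisson distribution with λ=14.95:
H(X) = 2.7655 nats

(In bits, this would be 3.9898 bits.)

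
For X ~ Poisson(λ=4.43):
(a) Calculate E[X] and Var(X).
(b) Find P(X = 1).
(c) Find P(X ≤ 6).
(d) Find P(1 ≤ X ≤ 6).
(a) E[X] = 4.4300, Var(X) = 4.4300
(b) P(X = 1) = 0.052781
(c) P(X ≤ 6) = 0.839913
(d) P(1 ≤ X ≤ 6) = 0.827999

We have X ~ Poisson(λ=4.43).

(a) Moments:
E[X] = 4.4300
Var(X) = 4.4300
σ = √Var(X) = 2.1048

(b) Point probability using PMF:
P(X = 1) = 0.052781

(c) Cumulative probability using CDF:
P(X ≤ 6) = F(6) = 0.839913

(d) Range probability:
P(1 ≤ X ≤ 6) = P(X ≤ 6) - P(X ≤ 0)
                   = F(6) - F(0)
                   = 0.839913 - 0.011914
                   = 0.827999

This means approximately 82.8% of outcomes fall in the interval [1, 6].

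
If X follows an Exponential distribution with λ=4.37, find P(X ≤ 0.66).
0.944101

We have X ~ Exponential(λ=4.37).

The CDF gives us P(X ≤ k).

Using the CDF:
P(X ≤ 0.66) = 0.944101

This means there's approximately a 94.4% chance that X is at most 0.66.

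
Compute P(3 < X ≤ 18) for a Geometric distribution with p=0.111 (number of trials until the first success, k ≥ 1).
0.582305

We have X ~ Geometric(p=0.111) (number of trials until the first success, k ≥ 1).

To find P(3 < X ≤ 18), we use:
P(3 < X ≤ 18) = P(X ≤ 18) - P(X ≤ 3)
                 = F(18) - F(3)
                 = 0.879709 - 0.297405
                 = 0.582305

So there's approximately a 58.2% chance that X falls in this range.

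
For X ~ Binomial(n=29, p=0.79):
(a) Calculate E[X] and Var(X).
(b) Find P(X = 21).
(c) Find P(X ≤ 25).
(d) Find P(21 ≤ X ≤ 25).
(a) E[X] = 22.9100, Var(X) = 4.8111
(b) P(X = 21) = 0.114973
(c) P(X ≤ 25) = 0.886074
(d) P(21 ≤ X ≤ 25) = 0.749102

We have X ~ Binomial(n=29, p=0.79).

(a) Moments:
E[X] = 22.9100
Var(X) = 4.8111
σ = √Var(X) = 2.1934

(b) Point probability using PMF:
P(X = 21) = 0.114973

(c) Cumulative probability using CDF:
P(X ≤ 25) = F(25) = 0.886074

(d) Range probability:
P(21 ≤ X ≤ 25) = P(X ≤ 25) - P(X ≤ 20)
                   = F(25) - F(20)
                   = 0.886074 - 0.136972
                   = 0.749102

This means approximately 74.9% of outcomes fall in the interval [21, 25].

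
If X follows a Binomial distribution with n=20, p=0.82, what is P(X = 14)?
0.081924

We have X ~ Binomial(n=20, p=0.82).

For a Binomial distribution, the PMF gives us the probability of each outcome.

Using the PMF formula:
P(X = 14) = 0.081924

Rounded to 4 decimal places: 0.0819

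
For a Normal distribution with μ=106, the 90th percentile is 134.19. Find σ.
σ = 21.9968

For X ~ Normal(μ, σ), the p-th percentile satisfies x = μ + z_p × σ,
where z_p = Φ⁻¹(p) is the standard normal quantile.

Step 1: z_{0.9} = Φ⁻¹(0.9) = 1.2816

Step 2: Solve for σ:
134.19 = 106 + 1.2816 × σ
σ = (134.19 - 106) / 1.2816
σ = 28.19 / 1.2816
σ = 21.9968

Verification: μ + z × σ = 106 + 1.2816 × 21.9968 = 134.19 ✓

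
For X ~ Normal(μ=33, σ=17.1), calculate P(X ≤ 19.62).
0.216973

We have X ~ Normal(μ=33, σ=17.1).

The CDF gives us P(X ≤ k).

Using the CDF:
P(X ≤ 19.62) = 0.216973

This means there's approximately a 21.7% chance that X is at most 19.62.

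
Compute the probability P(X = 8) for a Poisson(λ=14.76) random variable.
0.021726

We have X ~ Poisson(λ=14.76).

For a Poisson distribution, the PMF gives us the probability of each outcome.

Using the PMF formula:
P(X = 8) = 0.021726

Rounded to 4 decimal places: 0.0217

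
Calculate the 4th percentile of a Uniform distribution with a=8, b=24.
8.6400

We have X ~ Uniform(a=8, b=24).

We want to find x such that P(X ≤ x) = 0.04.

This is the 4th percentile, which means 4% of values fall below this point.

Using the inverse CDF (quantile function):
x = F⁻¹(0.04) = 8.6400

Verification: P(X ≤ 8.6400) = 0.04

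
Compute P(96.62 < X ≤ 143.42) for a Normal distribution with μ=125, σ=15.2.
0.856270

We have X ~ Normal(μ=125, σ=15.2).

To find P(96.62 < X ≤ 143.42), we use:
P(96.62 < X ≤ 143.42) = P(X ≤ 143.42) - P(X ≤ 96.62)
                 = F(143.42) - F(96.62)
                 = 0.887214 - 0.030943
                 = 0.856270

So there's approximately a 85.6% chance that X falls in this range.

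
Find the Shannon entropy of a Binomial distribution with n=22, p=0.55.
2.2659 nats

We have X ~ Binomial(n=22, p=0.55).

The Shannon entropy measures the uncertainty or information content of the distribution.

For a Binomial distribution with n=22, p=0.55:
H(X) = 2.2659 nats

(In bits, this would be 3.2690 bits.)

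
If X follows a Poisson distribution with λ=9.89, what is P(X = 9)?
0.126424

We have X ~ Poisson(λ=9.89).

For a Poisson distribution, the PMF gives us the probability of each outcome.

Using the PMF formula:
P(X = 9) = 0.126424

Rounded to 4 decimal places: 0.1264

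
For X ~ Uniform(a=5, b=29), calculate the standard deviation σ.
6.9282

We have X ~ Uniform(a=5, b=29).

For a Uniform distribution with a=5, b=29:
σ = √Var(X) = 6.9282

The standard deviation is the square root of the variance.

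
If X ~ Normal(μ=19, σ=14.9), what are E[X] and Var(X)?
E[X] = 19.0000, Var(X) = 222.0100

We have X ~ Normal(μ=19, σ=14.9).

For a Normal distribution with μ=19, σ=14.9:

Expected value:
E[X] = 19.0000

Variance:
Var(X) = 222.0100

Standard deviation:
σ = √Var(X) = 14.9000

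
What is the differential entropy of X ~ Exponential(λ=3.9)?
-0.3610 nats

We have X ~ Exponential(λ=3.9).

The differential entropy measures the uncertainty or information content of the distribution.

For an Exponential distribution with λ=3.9:
h(X) = -0.3610 nats

(In bits, this would be -0.5208 bits.)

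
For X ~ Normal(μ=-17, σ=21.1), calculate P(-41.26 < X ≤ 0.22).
0.667662

We have X ~ Normal(μ=-17, σ=21.1).

To find P(-41.26 < X ≤ 0.22), we use:
P(-41.26 < X ≤ 0.22) = P(X ≤ 0.22) - P(X ≤ -41.26)
                 = F(0.22) - F(-41.26)
                 = 0.792782 - 0.125121
                 = 0.667662

So there's approximately a 66.8% chance that X falls in this range.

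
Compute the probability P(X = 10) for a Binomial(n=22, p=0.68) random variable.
0.015760

We have X ~ Binomial(n=22, p=0.68).

For a Binomial distribution, the PMF gives us the probability of each outcome.

Using the PMF formula:
P(X = 10) = 0.015760

Rounded to 4 decimal places: 0.0158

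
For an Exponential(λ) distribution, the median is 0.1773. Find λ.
λ = 3.9095

For X ~ Exponential(λ), the CDF is F(x) = 1 - e^(-λx).
The median m satisfies F(m) = 0.5:
1 - e^(-λm) = 0.5
e^(-λm) = 0.5
λm = ln(2)
m = ln(2) / λ

Given m = 0.1773:
λ = ln(2) / 0.1773 = 0.693147 / 0.1773 = 3.9095

Verification: ln(2) / 3.9095 = 0.1773 ✓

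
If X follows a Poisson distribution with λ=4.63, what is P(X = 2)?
0.104556

We have X ~ Poisson(λ=4.63).

For a Poisson distribution, the PMF gives us the probability of each outcome.

Using the PMF formula:
P(X = 2) = 0.104556

Rounded to 4 decimal places: 0.1046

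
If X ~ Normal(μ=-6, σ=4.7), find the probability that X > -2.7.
0.241300

We have X ~ Normal(μ=-6, σ=4.7).

P(X > -2.7) = 1 - P(X ≤ -2.7)
                = 1 - F(-2.7)
                = 1 - 0.758700
                = 0.241300

So there's approximately a 24.1% chance that X exceeds -2.7.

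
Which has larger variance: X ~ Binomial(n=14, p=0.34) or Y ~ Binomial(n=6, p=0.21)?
X has larger variance (3.1416 > 0.9954)

Compute the variance for each distribution:

X ~ Binomial(n=14, p=0.34):
Var(X) = 3.1416

Y ~ Binomial(n=6, p=0.21):
Var(Y) = 0.9954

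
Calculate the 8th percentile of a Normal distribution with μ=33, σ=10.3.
18.5278

We have X ~ Normal(μ=33, σ=10.3).

We want to find x such that P(X ≤ x) = 0.08.

This is the 8th percentile, which means 8% of values fall below this point.

Using the inverse CDF (quantile function):
x = F⁻¹(0.08) = 18.5278

Verification: P(X ≤ 18.5278) = 0.08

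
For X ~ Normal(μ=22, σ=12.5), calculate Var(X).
156.2500

We have X ~ Normal(μ=22, σ=12.5).

For a Normal distribution with μ=22, σ=12.5:
Var(X) = 156.2500

The variance measures the spread of the distribution around the mean.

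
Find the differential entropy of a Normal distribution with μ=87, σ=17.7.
4.2925 nats

We have X ~ Normal(μ=87, σ=17.7).

The differential entropy measures the uncertainty or information content of the distribution.

For a Normal distribution with μ=87, σ=17.7:
h(X) = 4.2925 nats

(In bits, this would be 6.1928 bits.)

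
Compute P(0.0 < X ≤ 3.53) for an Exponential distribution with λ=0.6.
0.879728

We have X ~ Exponential(λ=0.6).

To find P(0.0 < X ≤ 3.53), we use:
P(0.0 < X ≤ 3.53) = P(X ≤ 3.53) - P(X ≤ 0.0)
                 = F(3.53) - F(0.0)
                 = 0.879728 - 0.000000
                 = 0.879728

So there's approximately a 88.0% chance that X falls in this range.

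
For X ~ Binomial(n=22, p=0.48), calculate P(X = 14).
0.058917

We have X ~ Binomial(n=22, p=0.48).

For a Binomial distribution, the PMF gives us the probability of each outcome.

Using the PMF formula:
P(X = 14) = 0.058917

Rounded to 4 decimal places: 0.0589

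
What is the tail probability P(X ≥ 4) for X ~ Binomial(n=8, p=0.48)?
0.592166

We have X ~ Binomial(n=8, p=0.48).

For discrete distributions, P(X ≥ 4) = 1 - P(X ≤ 3).

P(X ≤ 3) = 0.407834
P(X ≥ 4) = 1 - 0.407834 = 0.592166

So there's approximately a 59.2% chance that X is at least 4.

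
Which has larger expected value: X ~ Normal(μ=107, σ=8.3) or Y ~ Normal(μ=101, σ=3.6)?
X has larger mean (107.0000 > 101.0000)

Compute the expected value for each distribution:

X ~ Normal(μ=107, σ=8.3):
E[X] = 107.0000

Y ~ Normal(μ=101, σ=3.6):
E[Y] = 101.0000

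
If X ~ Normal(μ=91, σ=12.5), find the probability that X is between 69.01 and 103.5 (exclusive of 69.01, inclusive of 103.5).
0.802073

We have X ~ Normal(μ=91, σ=12.5).

To find P(69.01 < X ≤ 103.5), we use:
P(69.01 < X ≤ 103.5) = P(X ≤ 103.5) - P(X ≤ 69.01)
                 = F(103.5) - F(69.01)
                 = 0.841345 - 0.039272
                 = 0.802073

So there's approximately a 80.2% chance that X falls in this range.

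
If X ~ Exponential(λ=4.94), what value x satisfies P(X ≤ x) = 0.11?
0.0236

We have X ~ Exponential(λ=4.94).

We want to find x such that P(X ≤ x) = 0.11.

This is the 11th percentile, which means 11% of values fall below this point.

Using the inverse CDF (quantile function):
x = F⁻¹(0.11) = 0.0236

Verification: P(X ≤ 0.0236) = 0.11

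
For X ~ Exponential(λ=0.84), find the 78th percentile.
1.8025

We have X ~ Exponential(λ=0.84).

We want to find x such that P(X ≤ x) = 0.78.

This is the 78th percentile, which means 78% of values fall below this point.

Using the inverse CDF (quantile function):
x = F⁻¹(0.78) = 1.8025

Verification: P(X ≤ 1.8025) = 0.78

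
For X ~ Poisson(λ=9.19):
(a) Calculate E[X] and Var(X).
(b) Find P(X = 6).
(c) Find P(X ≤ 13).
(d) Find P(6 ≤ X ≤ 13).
(a) E[X] = 9.1900, Var(X) = 9.1900
(b) P(X = 6) = 0.085387
(c) P(X ≤ 13) = 0.916172
(d) P(6 ≤ X ≤ 13) = 0.811542

We have X ~ Poisson(λ=9.19).

(a) Moments:
E[X] = 9.1900
Var(X) = 9.1900
σ = √Var(X) = 3.0315

(b) Point probability using PMF:
P(X = 6) = 0.085387

(c) Cumulative probability using CDF:
P(X ≤ 13) = F(13) = 0.916172

(d) Range probability:
P(6 ≤ X ≤ 13) = P(X ≤ 13) - P(X ≤ 5)
                   = F(13) - F(5)
                   = 0.916172 - 0.104630
                   = 0.811542

This means approximately 81.2% of outcomes fall in the interval [6, 13].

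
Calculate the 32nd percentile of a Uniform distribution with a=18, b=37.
24.0800

We have X ~ Uniform(a=18, b=37).

We want to find x such that P(X ≤ x) = 0.32.

This is the 32nd percentile, which means 32% of values fall below this point.

Using the inverse CDF (quantile function):
x = F⁻¹(0.32) = 24.0800

Verification: P(X ≤ 24.0800) = 0.32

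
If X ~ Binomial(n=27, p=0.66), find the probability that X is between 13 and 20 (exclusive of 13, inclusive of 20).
0.820703

We have X ~ Binomial(n=27, p=0.66).

To find P(13 < X ≤ 20), we use:
P(13 < X ≤ 20) = P(X ≤ 20) - P(X ≤ 13)
                 = F(20) - F(13)
                 = 0.863066 - 0.042363
                 = 0.820703

So there's approximately a 82.1% chance that X falls in this range.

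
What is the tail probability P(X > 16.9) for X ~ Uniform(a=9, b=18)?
0.122222

We have X ~ Uniform(a=9, b=18).

P(X > 16.9) = 1 - P(X ≤ 16.9)
                = 1 - F(16.9)
                = 1 - 0.877778
                = 0.122222

So there's approximately a 12.2% chance that X exceeds 16.9.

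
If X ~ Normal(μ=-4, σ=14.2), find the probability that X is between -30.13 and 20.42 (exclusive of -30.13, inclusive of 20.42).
0.924384

We have X ~ Normal(μ=-4, σ=14.2).

To find P(-30.13 < X ≤ 20.42), we use:
P(-30.13 < X ≤ 20.42) = P(X ≤ 20.42) - P(X ≤ -30.13)
                 = F(20.42) - F(-30.13)
                 = 0.957258 - 0.032874
                 = 0.924384

So there's approximately a 92.4% chance that X falls in this range.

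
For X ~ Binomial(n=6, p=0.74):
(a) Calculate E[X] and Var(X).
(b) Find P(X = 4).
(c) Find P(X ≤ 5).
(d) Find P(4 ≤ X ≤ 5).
(a) E[X] = 4.4400, Var(X) = 1.1544
(b) P(X = 4) = 0.304064
(c) P(X ≤ 5) = 0.835794
(d) P(4 ≤ X ≤ 5) = 0.650229

We have X ~ Binomial(n=6, p=0.74).

(a) Moments:
E[X] = 4.4400
Var(X) = 1.1544
σ = √Var(X) = 1.0744

(b) Point probability using PMF:
P(X = 4) = 0.304064

(c) Cumulative probability using CDF:
P(X ≤ 5) = F(5) = 0.835794

(d) Range probability:
P(4 ≤ X ≤ 5) = P(X ≤ 5) - P(X ≤ 3)
                   = F(5) - F(3)
                   = 0.835794 - 0.185565
                   = 0.650229

This means approximately 65.0% of outcomes fall in the interval [4, 5].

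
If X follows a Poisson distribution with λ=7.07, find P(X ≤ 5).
0.291858

We have X ~ Poisson(λ=7.07).

The CDF gives us P(X ≤ k).

Using the CDF:
P(X ≤ 5) = 0.291858

This means there's approximately a 29.2% chance that X is at most 5.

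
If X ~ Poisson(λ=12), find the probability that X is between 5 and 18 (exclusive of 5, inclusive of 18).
0.942242

We have X ~ Poisson(λ=12).

To find P(5 < X ≤ 18), we use:
P(5 < X ≤ 18) = P(X ≤ 18) - P(X ≤ 5)
                 = F(18) - F(5)
                 = 0.962584 - 0.020341
                 = 0.942242

So there's approximately a 94.2% chance that X falls in this range.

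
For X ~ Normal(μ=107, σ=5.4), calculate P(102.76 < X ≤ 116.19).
0.739436

We have X ~ Normal(μ=107, σ=5.4).

To find P(102.76 < X ≤ 116.19), we use:
P(102.76 < X ≤ 116.19) = P(X ≤ 116.19) - P(X ≤ 102.76)
                 = F(116.19) - F(102.76)
                 = 0.955608 - 0.216173
                 = 0.739436

So there's approximately a 73.9% chance that X falls in this range.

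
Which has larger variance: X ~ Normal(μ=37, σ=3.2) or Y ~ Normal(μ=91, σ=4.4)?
Y has larger variance (19.3600 > 10.2400)

Compute the variance for each distribution:

X ~ Normal(μ=37, σ=3.2):
Var(X) = 10.2400

Y ~ Normal(μ=91, σ=4.4):
Var(Y) = 19.3600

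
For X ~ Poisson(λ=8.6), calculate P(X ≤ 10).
0.752228

We have X ~ Poisson(λ=8.6).

The CDF gives us P(X ≤ k).

Using the CDF:
P(X ≤ 10) = 0.752228

This means there's approximately a 75.2% chance that X is at most 10.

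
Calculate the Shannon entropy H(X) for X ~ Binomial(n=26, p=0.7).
2.2648 nats

We have X ~ Binomial(n=26, p=0.7).

The Shannon entropy measures the uncertainty or information content of the distribution.

For a Binomial distribution with n=26, p=0.7:
H(X) = 2.2648 nats

(In bits, this would be 3.2674 bits.)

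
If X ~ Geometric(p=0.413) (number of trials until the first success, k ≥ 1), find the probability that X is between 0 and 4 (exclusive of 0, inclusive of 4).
0.881272

We have X ~ Geometric(p=0.413) (number of trials until the first success, k ≥ 1).

To find P(0 < X ≤ 4), we use:
P(0 < X ≤ 4) = P(X ≤ 4) - P(X ≤ 0)
                 = F(4) - F(0)
                 = 0.881272 - 0.000000
                 = 0.881272

So there's approximately a 88.1% chance that X falls in this range.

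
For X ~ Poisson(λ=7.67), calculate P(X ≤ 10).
0.847238

We have X ~ Poisson(λ=7.67).

The CDF gives us P(X ≤ k).

Using the CDF:
P(X ≤ 10) = 0.847238

This means there's approximately a 84.7% chance that X is at most 10.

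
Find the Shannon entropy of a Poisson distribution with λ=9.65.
2.5433 nats

We have X ~ Poisson(λ=9.65).

The Shannon entropy measures the uncertainty or information content of the distribution.

For a Poisson distribution with λ=9.65:
H(X) = 2.5433 nats

(In bits, this would be 3.6691 bits.)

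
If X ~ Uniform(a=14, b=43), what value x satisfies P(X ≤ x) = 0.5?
28.5000

We have X ~ Uniform(a=14, b=43).

We want to find x such that P(X ≤ x) = 0.5.

This is the 50th percentile, which means 50% of values fall below this point.

Using the inverse CDF (quantile function):
x = F⁻¹(0.5) = 28.5000

Verification: P(X ≤ 28.5000) = 0.5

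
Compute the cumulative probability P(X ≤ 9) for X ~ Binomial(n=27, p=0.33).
0.603681

We have X ~ Binomial(n=27, p=0.33).

The CDF gives us P(X ≤ k).

Using the CDF:
P(X ≤ 9) = 0.603681

This means there's approximately a 60.4% chance that X is at most 9.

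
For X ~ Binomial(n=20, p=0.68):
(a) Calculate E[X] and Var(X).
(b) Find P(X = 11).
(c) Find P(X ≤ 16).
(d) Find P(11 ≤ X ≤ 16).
(a) E[X] = 13.6000, Var(X) = 4.3520
(b) P(X = 11) = 0.084948
(c) P(X ≤ 16) = 0.923456
(d) P(11 ≤ X ≤ 16) = 0.851557

We have X ~ Binomial(n=20, p=0.68).

(a) Moments:
E[X] = 13.6000
Var(X) = 4.3520
σ = √Var(X) = 2.0861

(b) Point probability using PMF:
P(X = 11) = 0.084948

(c) Cumulative probability using CDF:
P(X ≤ 16) = F(16) = 0.923456

(d) Range probability:
P(11 ≤ X ≤ 16) = P(X ≤ 16) - P(X ≤ 10)
                   = F(16) - F(10)
                   = 0.923456 - 0.071899
                   = 0.851557

This means approximately 85.2% of outcomes fall in the interval [11, 16].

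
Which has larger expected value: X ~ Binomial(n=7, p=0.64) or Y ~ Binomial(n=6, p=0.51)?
X has larger mean (4.4800 > 3.0600)

Compute the expected value for each distribution:

X ~ Binomial(n=7, p=0.64):
E[X] = 4.4800

Y ~ Binomial(n=6, p=0.51):
E[Y] = 3.0600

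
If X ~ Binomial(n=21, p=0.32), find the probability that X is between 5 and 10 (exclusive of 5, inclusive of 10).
0.666553

We have X ~ Binomial(n=21, p=0.32).

To find P(5 < X ≤ 10), we use:
P(5 < X ≤ 10) = P(X ≤ 10) - P(X ≤ 5)
                 = F(10) - F(5)
                 = 0.958003 - 0.291449
                 = 0.666553

So there's approximately a 66.7% chance that X falls in this range.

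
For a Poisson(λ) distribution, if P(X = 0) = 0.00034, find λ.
λ = 7.9866

For a Poisson(λ) distribution, the PMF at 0 is:
P(X = 0) = λ^0 e^(-λ) / 0! = e^(-λ)

Given P(X = 0) = 0.00034:
e^(-λ) = 0.00034
-λ = ln(0.00034)
λ = -ln(0.00034) = 7.9866

Verification: e^(-7.9866) = 0.00034 ✓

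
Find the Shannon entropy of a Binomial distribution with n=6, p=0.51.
1.6171 nats

We have X ~ Binomial(n=6, p=0.51).

The Shannon entropy measures the uncertainty or information content of the distribution.

For a Binomial distribution with n=6, p=0.51:
H(X) = 1.6171 nats

(In bits, this would be 2.3330 bits.)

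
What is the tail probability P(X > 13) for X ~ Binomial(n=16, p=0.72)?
0.132326

We have X ~ Binomial(n=16, p=0.72).

P(X > 13) = 1 - P(X ≤ 13)
                = 1 - F(13)
                = 1 - 0.867674
                = 0.132326

So there's approximately a 13.2% chance that X exceeds 13.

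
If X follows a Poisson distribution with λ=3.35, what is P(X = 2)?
0.196867

We have X ~ Poisson(λ=3.35).

For a Poisson distribution, the PMF gives us the probability of each outcome.

Using the PMF formula:
P(X = 2) = 0.196867

Rounded to 4 decimal places: 0.1969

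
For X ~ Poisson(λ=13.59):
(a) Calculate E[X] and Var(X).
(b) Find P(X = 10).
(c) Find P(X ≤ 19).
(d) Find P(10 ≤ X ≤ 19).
(a) E[X] = 13.5900, Var(X) = 13.5900
(b) P(X = 10) = 0.074194
(c) P(X ≤ 19) = 0.939035
(d) P(10 ≤ X ≤ 19) = 0.808759

We have X ~ Poisson(λ=13.59).

(a) Moments:
E[X] = 13.5900
Var(X) = 13.5900
σ = √Var(X) = 3.6865

(b) Point probability using PMF:
P(X = 10) = 0.074194

(c) Cumulative probability using CDF:
P(X ≤ 19) = F(19) = 0.939035

(d) Range probability:
P(10 ≤ X ≤ 19) = P(X ≤ 19) - P(X ≤ 9)
                   = F(19) - F(9)
                   = 0.939035 - 0.130275
                   = 0.808759

This means approximately 80.9% of outcomes fall in the interval [10, 19].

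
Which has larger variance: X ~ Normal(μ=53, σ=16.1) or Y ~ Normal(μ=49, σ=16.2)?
Y has larger variance (262.4400 > 259.2100)

Compute the variance for each distribution:

X ~ Normal(μ=53, σ=16.1):
Var(X) = 259.2100

Y ~ Normal(μ=49, σ=16.2):
Var(Y) = 262.4400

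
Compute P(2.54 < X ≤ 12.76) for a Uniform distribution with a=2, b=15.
0.786154

We have X ~ Uniform(a=2, b=15).

To find P(2.54 < X ≤ 12.76), we use:
P(2.54 < X ≤ 12.76) = P(X ≤ 12.76) - P(X ≤ 2.54)
                 = F(12.76) - F(2.54)
                 = 0.827692 - 0.041538
                 = 0.786154

So there's approximately a 78.6% chance that X falls in this range.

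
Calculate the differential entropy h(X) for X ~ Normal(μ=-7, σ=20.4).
4.4345 nats

We have X ~ Normal(μ=-7, σ=20.4).

The differential entropy measures the uncertainty or information content of the distribution.

For a Normal distribution with μ=-7, σ=20.4:
h(X) = 4.4345 nats

(In bits, this would be 6.3976 bits.)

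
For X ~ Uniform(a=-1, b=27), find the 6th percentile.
0.6800

We have X ~ Uniform(a=-1, b=27).

We want to find x such that P(X ≤ x) = 0.06.

This is the 6th percentile, which means 6% of values fall below this point.

Using the inverse CDF (quantile function):
x = F⁻¹(0.06) = 0.6800

Verification: P(X ≤ 0.6800) = 0.06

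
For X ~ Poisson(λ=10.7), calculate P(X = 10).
0.122215

We have X ~ Poisson(λ=10.7).

For a Poisson distribution, the PMF gives us the probability of each outcome.

Using the PMF formula:
P(X = 10) = 0.122215

Rounded to 4 decimal places: 0.1222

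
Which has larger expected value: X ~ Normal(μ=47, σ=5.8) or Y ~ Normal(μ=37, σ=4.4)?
X has larger mean (47.0000 > 37.0000)

Compute the expected value for each distribution:

X ~ Normal(μ=47, σ=5.8):
E[X] = 47.0000

Y ~ Normal(μ=37, σ=4.4):
E[Y] = 37.0000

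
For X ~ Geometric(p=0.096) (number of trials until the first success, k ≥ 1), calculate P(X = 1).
0.096000

We have X ~ Geometric(p=0.096) (number of trials until the first success, k ≥ 1).

For a Geometric distribution, the PMF gives us the probability of each outcome.

Using the PMF formula:
P(X = 1) = 0.096000

Rounded to 4 decimal places: 0.0960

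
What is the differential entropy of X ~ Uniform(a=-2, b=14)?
2.7726 nats

We have X ~ Uniform(a=-2, b=14).

The differential entropy measures the uncertainty or information content of the distribution.

For a Uniform distribution with a=-2, b=14:
h(X) = 2.7726 nats

(In bits, this would be 4.0000 bits.)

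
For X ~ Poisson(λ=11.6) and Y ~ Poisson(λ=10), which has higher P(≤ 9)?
Y has higher probability (P(Y ≤ 9) = 0.4579 > P(X ≤ 9) = 0.2791)

Compute P(≤ 9) for each distribution:

X ~ Poisson(λ=11.6):
P(X ≤ 9) = 0.2791

Y ~ Poisson(λ=10):
P(Y ≤ 9) = 0.4579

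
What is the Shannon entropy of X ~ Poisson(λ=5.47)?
2.2513 nats

We have X ~ Poisson(λ=5.47).

The Shannon entropy measures the uncertainty or information content of the distribution.

For a Poisson distribution with λ=5.47:
H(X) = 2.2513 nats

(In bits, this would be 3.2479 bits.)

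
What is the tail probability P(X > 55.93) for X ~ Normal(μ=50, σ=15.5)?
0.351015

We have X ~ Normal(μ=50, σ=15.5).

P(X > 55.93) = 1 - P(X ≤ 55.93)
                = 1 - F(55.93)
                = 1 - 0.648985
                = 0.351015

So there's approximately a 35.1% chance that X exceeds 55.93.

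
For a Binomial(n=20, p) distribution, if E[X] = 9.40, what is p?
p = 0.47

For a Binomial(n, p) distribution:
E[X] = n × p

Given n = 20 and E[X] = 9.40:
9.40 = 20 × p
p = 9.40 / 20 = 0.47

Verification: Binomial(20, 0.47) has E[X] = 9.40 ✓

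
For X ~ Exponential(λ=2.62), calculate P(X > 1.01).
0.070920

We have X ~ Exponential(λ=2.62).

P(X > 1.01) = 1 - P(X ≤ 1.01)
                = 1 - F(1.01)
                = 1 - 0.929080
                = 0.070920

So there's approximately a 7.1% chance that X exceeds 1.01.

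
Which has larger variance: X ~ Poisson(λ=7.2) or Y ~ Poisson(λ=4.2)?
X has larger variance (7.2000 > 4.2000)

Compute the variance for each distribution:

X ~ Poisson(λ=7.2):
Var(X) = 7.2000

Y ~ Poisson(λ=4.2):
Var(Y) = 4.2000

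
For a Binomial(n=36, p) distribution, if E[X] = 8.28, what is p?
p = 0.23

For a Binomial(n, p) distribution:
E[X] = n × p

Given n = 36 and E[X] = 8.28:
8.28 = 36 × p
p = 8.28 / 36 = 0.23

Verification: Binomial(36, 0.23) has E[X] = 8.28 ✓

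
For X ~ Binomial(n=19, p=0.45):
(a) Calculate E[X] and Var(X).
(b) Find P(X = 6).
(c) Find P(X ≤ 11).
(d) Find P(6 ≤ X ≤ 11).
(a) E[X] = 8.5500, Var(X) = 4.7025
(b) P(X = 6) = 0.094945
(c) P(X ≤ 11) = 0.912874
(d) P(6 ≤ X ≤ 11) = 0.835159

We have X ~ Binomial(n=19, p=0.45).

(a) Moments:
E[X] = 8.5500
Var(X) = 4.7025
σ = √Var(X) = 2.1685

(b) Point probability using PMF:
P(X = 6) = 0.094945

(c) Cumulative probability using CDF:
P(X ≤ 11) = F(11) = 0.912874

(d) Range probability:
P(6 ≤ X ≤ 11) = P(X ≤ 11) - P(X ≤ 5)
                   = F(11) - F(5)
                   = 0.912874 - 0.077714
                   = 0.835159

This means approximately 83.5% of outcomes fall in the interval [6, 11].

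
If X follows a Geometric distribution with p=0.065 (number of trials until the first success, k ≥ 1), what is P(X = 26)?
0.012112

We have X ~ Geometric(p=0.065) (number of trials until the first success, k ≥ 1).

For a Geometric distribution, the PMF gives us the probability of each outcome.

Using the PMF formula:
P(X = 26) = 0.012112

Rounded to 4 decimal places: 0.0121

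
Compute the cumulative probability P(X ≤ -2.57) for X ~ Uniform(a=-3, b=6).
0.047778

We have X ~ Uniform(a=-3, b=6).

The CDF gives us P(X ≤ k).

Using the CDF:
P(X ≤ -2.57) = 0.047778

This means there's approximately a 4.8% chance that X is at most -2.57.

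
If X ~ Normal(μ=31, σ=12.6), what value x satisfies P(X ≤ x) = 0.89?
46.4543

We have X ~ Normal(μ=31, σ=12.6).

We want to find x such that P(X ≤ x) = 0.89.

This is the 89th percentile, which means 89% of values fall below this point.

Using the inverse CDF (quantile function):
x = F⁻¹(0.89) = 46.4543

Verification: P(X ≤ 46.4543) = 0.89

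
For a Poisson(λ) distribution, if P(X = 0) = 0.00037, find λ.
λ = 7.9020

For a Poisson(λ) distribution, the PMF at 0 is:
P(X = 0) = λ^0 e^(-λ) / 0! = e^(-λ)

Given P(X = 0) = 0.00037:
e^(-λ) = 0.00037
-λ = ln(0.00037)
λ = -ln(0.00037) = 7.9020

Verification: e^(-7.9020) = 0.00037 ✓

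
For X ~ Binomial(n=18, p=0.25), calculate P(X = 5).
0.198781

We have X ~ Binomial(n=18, p=0.25).

For a Binomial distribution, the PMF gives us the probability of each outcome.

Using the PMF formula:
P(X = 5) = 0.198781

Rounded to 4 decimal places: 0.1988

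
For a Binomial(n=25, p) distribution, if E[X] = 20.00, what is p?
p = 0.8

For a Binomial(n, p) distribution:
E[X] = n × p

Given n = 25 and E[X] = 20.00:
20.00 = 25 × p
p = 20.00 / 25 = 0.8

Verification: Binomial(25, 0.8) has E[X] = 20.00 ✓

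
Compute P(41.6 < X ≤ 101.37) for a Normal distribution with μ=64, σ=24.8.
0.750873

We have X ~ Normal(μ=64, σ=24.8).

To find P(41.6 < X ≤ 101.37), we use:
P(41.6 < X ≤ 101.37) = P(X ≤ 101.37) - P(X ≤ 41.6)
                 = F(101.37) - F(41.6)
                 = 0.934076 - 0.183203
                 = 0.750873

So there's approximately a 75.1% chance that X falls in this range.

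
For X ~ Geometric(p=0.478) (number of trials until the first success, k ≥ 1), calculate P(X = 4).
0.067989

We have X ~ Geometric(p=0.478) (number of trials until the first success, k ≥ 1).

For a Geometric distribution, the PMF gives us the probability of each outcome.

Using the PMF formula:
P(X = 4) = 0.067989

Rounded to 4 decimal places: 0.0680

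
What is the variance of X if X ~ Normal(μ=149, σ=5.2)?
27.0400

We have X ~ Normal(μ=149, σ=5.2).

For a Normal distribution with μ=149, σ=5.2:
Var(X) = 27.0400

The variance measures the spread of the distribution around the mean.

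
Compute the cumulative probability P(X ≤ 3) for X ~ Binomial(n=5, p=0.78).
0.304117

We have X ~ Binomial(n=5, p=0.78).

The CDF gives us P(X ≤ k).

Using the CDF:
P(X ≤ 3) = 0.304117

This means there's approximately a 30.4% chance that X is at most 3.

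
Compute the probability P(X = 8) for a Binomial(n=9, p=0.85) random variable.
0.367862

We have X ~ Binomial(n=9, p=0.85).

For a Binomial distribution, the PMF gives us the probability of each outcome.

Using the PMF formula:
P(X = 8) = 0.367862

Rounded to 4 decimal places: 0.3679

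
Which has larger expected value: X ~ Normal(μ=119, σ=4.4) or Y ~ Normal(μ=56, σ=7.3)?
X has larger mean (119.0000 > 56.0000)

Compute the expected value for each distribution:

X ~ Normal(μ=119, σ=4.4):
E[X] = 119.0000

Y ~ Normal(μ=56, σ=7.3):
E[Y] = 56.0000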